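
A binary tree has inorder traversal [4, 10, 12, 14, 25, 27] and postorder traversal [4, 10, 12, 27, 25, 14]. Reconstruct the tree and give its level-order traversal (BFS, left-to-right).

Inorder:   [4, 10, 12, 14, 25, 27]
Postorder: [4, 10, 12, 27, 25, 14]
Algorithm: postorder visits root last, so walk postorder right-to-left;
each value is the root of the current inorder slice — split it at that
value, recurse on the right subtree first, then the left.
Recursive splits:
  root=14; inorder splits into left=[4, 10, 12], right=[25, 27]
  root=25; inorder splits into left=[], right=[27]
  root=27; inorder splits into left=[], right=[]
  root=12; inorder splits into left=[4, 10], right=[]
  root=10; inorder splits into left=[4], right=[]
  root=4; inorder splits into left=[], right=[]
Reconstructed level-order: [14, 12, 25, 10, 27, 4]


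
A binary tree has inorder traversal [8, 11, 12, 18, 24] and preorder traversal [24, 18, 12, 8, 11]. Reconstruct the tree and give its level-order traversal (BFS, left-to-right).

Inorder:  [8, 11, 12, 18, 24]
Preorder: [24, 18, 12, 8, 11]
Algorithm: preorder visits root first, so consume preorder in order;
for each root, split the current inorder slice at that value into
left-subtree inorder and right-subtree inorder, then recurse.
Recursive splits:
  root=24; inorder splits into left=[8, 11, 12, 18], right=[]
  root=18; inorder splits into left=[8, 11, 12], right=[]
  root=12; inorder splits into left=[8, 11], right=[]
  root=8; inorder splits into left=[], right=[11]
  root=11; inorder splits into left=[], right=[]
Reconstructed level-order: [24, 18, 12, 8, 11]


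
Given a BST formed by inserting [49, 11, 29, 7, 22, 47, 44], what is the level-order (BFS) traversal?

Tree insertion order: [49, 11, 29, 7, 22, 47, 44]
Tree (level-order array): [49, 11, None, 7, 29, None, None, 22, 47, None, None, 44]
BFS from the root, enqueuing left then right child of each popped node:
  queue [49] -> pop 49, enqueue [11], visited so far: [49]
  queue [11] -> pop 11, enqueue [7, 29], visited so far: [49, 11]
  queue [7, 29] -> pop 7, enqueue [none], visited so far: [49, 11, 7]
  queue [29] -> pop 29, enqueue [22, 47], visited so far: [49, 11, 7, 29]
  queue [22, 47] -> pop 22, enqueue [none], visited so far: [49, 11, 7, 29, 22]
  queue [47] -> pop 47, enqueue [44], visited so far: [49, 11, 7, 29, 22, 47]
  queue [44] -> pop 44, enqueue [none], visited so far: [49, 11, 7, 29, 22, 47, 44]
Result: [49, 11, 7, 29, 22, 47, 44]


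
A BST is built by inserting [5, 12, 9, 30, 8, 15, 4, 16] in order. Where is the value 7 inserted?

Starting tree (level order): [5, 4, 12, None, None, 9, 30, 8, None, 15, None, None, None, None, 16]
Insertion path: 5 -> 12 -> 9 -> 8
Result: insert 7 as left child of 8
Final tree (level order): [5, 4, 12, None, None, 9, 30, 8, None, 15, None, 7, None, None, 16]


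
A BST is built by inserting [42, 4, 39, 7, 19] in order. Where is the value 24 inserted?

Starting tree (level order): [42, 4, None, None, 39, 7, None, None, 19]
Insertion path: 42 -> 4 -> 39 -> 7 -> 19
Result: insert 24 as right child of 19
Final tree (level order): [42, 4, None, None, 39, 7, None, None, 19, None, 24]


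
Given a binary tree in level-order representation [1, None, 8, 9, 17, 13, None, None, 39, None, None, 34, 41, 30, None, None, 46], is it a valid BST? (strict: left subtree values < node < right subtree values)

Level-order array: [1, None, 8, 9, 17, 13, None, None, 39, None, None, 34, 41, 30, None, None, 46]
Validate using subtree bounds (lo, hi): at each node, require lo < value < hi,
then recurse left with hi=value and right with lo=value.
Preorder trace (stopping at first violation):
  at node 1 with bounds (-inf, +inf): OK
  at node 8 with bounds (1, +inf): OK
  at node 9 with bounds (1, 8): VIOLATION
Node 9 violates its bound: not (1 < 9 < 8).
Result: Not a valid BST


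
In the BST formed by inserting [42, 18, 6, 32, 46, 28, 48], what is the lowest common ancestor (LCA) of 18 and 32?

Tree insertion order: [42, 18, 6, 32, 46, 28, 48]
Tree (level-order array): [42, 18, 46, 6, 32, None, 48, None, None, 28]
In a BST, the LCA of p=18, q=32 is the first node v on the
root-to-leaf path with p <= v <= q (go left if both < v, right if both > v).
Walk from root:
  at 42: both 18 and 32 < 42, go left
  at 18: 18 <= 18 <= 32, this is the LCA
LCA = 18


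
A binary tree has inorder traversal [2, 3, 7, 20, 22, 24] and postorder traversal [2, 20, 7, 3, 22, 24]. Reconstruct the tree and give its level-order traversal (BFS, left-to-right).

Inorder:   [2, 3, 7, 20, 22, 24]
Postorder: [2, 20, 7, 3, 22, 24]
Algorithm: postorder visits root last, so walk postorder right-to-left;
each value is the root of the current inorder slice — split it at that
value, recurse on the right subtree first, then the left.
Recursive splits:
  root=24; inorder splits into left=[2, 3, 7, 20, 22], right=[]
  root=22; inorder splits into left=[2, 3, 7, 20], right=[]
  root=3; inorder splits into left=[2], right=[7, 20]
  root=7; inorder splits into left=[], right=[20]
  root=20; inorder splits into left=[], right=[]
  root=2; inorder splits into left=[], right=[]
Reconstructed level-order: [24, 22, 3, 2, 7, 20]


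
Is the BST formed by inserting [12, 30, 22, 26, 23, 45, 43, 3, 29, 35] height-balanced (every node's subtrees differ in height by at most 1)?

Tree (level-order array): [12, 3, 30, None, None, 22, 45, None, 26, 43, None, 23, 29, 35]
Definition: a tree is height-balanced if, at every node, |h(left) - h(right)| <= 1 (empty subtree has height -1).
Bottom-up per-node check:
  node 3: h_left=-1, h_right=-1, diff=0 [OK], height=0
  node 23: h_left=-1, h_right=-1, diff=0 [OK], height=0
  node 29: h_left=-1, h_right=-1, diff=0 [OK], height=0
  node 26: h_left=0, h_right=0, diff=0 [OK], height=1
  node 22: h_left=-1, h_right=1, diff=2 [FAIL (|-1-1|=2 > 1)], height=2
  node 35: h_left=-1, h_right=-1, diff=0 [OK], height=0
  node 43: h_left=0, h_right=-1, diff=1 [OK], height=1
  node 45: h_left=1, h_right=-1, diff=2 [FAIL (|1--1|=2 > 1)], height=2
  node 30: h_left=2, h_right=2, diff=0 [OK], height=3
  node 12: h_left=0, h_right=3, diff=3 [FAIL (|0-3|=3 > 1)], height=4
Node 22 violates the condition: |-1 - 1| = 2 > 1.
Result: Not balanced


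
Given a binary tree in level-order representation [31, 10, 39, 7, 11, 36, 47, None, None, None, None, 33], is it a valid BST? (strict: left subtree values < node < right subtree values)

Level-order array: [31, 10, 39, 7, 11, 36, 47, None, None, None, None, 33]
Validate using subtree bounds (lo, hi): at each node, require lo < value < hi,
then recurse left with hi=value and right with lo=value.
Preorder trace (stopping at first violation):
  at node 31 with bounds (-inf, +inf): OK
  at node 10 with bounds (-inf, 31): OK
  at node 7 with bounds (-inf, 10): OK
  at node 11 with bounds (10, 31): OK
  at node 39 with bounds (31, +inf): OK
  at node 36 with bounds (31, 39): OK
  at node 33 with bounds (31, 36): OK
  at node 47 with bounds (39, +inf): OK
No violation found at any node.
Result: Valid BST


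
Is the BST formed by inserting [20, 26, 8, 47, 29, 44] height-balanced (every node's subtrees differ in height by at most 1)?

Tree (level-order array): [20, 8, 26, None, None, None, 47, 29, None, None, 44]
Definition: a tree is height-balanced if, at every node, |h(left) - h(right)| <= 1 (empty subtree has height -1).
Bottom-up per-node check:
  node 8: h_left=-1, h_right=-1, diff=0 [OK], height=0
  node 44: h_left=-1, h_right=-1, diff=0 [OK], height=0
  node 29: h_left=-1, h_right=0, diff=1 [OK], height=1
  node 47: h_left=1, h_right=-1, diff=2 [FAIL (|1--1|=2 > 1)], height=2
  node 26: h_left=-1, h_right=2, diff=3 [FAIL (|-1-2|=3 > 1)], height=3
  node 20: h_left=0, h_right=3, diff=3 [FAIL (|0-3|=3 > 1)], height=4
Node 47 violates the condition: |1 - -1| = 2 > 1.
Result: Not balanced


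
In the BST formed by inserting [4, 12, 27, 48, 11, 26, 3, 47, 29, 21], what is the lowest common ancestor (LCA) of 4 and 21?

Tree insertion order: [4, 12, 27, 48, 11, 26, 3, 47, 29, 21]
Tree (level-order array): [4, 3, 12, None, None, 11, 27, None, None, 26, 48, 21, None, 47, None, None, None, 29]
In a BST, the LCA of p=4, q=21 is the first node v on the
root-to-leaf path with p <= v <= q (go left if both < v, right if both > v).
Walk from root:
  at 4: 4 <= 4 <= 21, this is the LCA
LCA = 4


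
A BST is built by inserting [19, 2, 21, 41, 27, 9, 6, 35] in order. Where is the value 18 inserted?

Starting tree (level order): [19, 2, 21, None, 9, None, 41, 6, None, 27, None, None, None, None, 35]
Insertion path: 19 -> 2 -> 9
Result: insert 18 as right child of 9
Final tree (level order): [19, 2, 21, None, 9, None, 41, 6, 18, 27, None, None, None, None, None, None, 35]


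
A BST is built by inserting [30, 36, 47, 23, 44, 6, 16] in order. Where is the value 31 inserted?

Starting tree (level order): [30, 23, 36, 6, None, None, 47, None, 16, 44]
Insertion path: 30 -> 36
Result: insert 31 as left child of 36
Final tree (level order): [30, 23, 36, 6, None, 31, 47, None, 16, None, None, 44]


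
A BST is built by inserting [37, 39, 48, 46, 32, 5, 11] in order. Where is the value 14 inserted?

Starting tree (level order): [37, 32, 39, 5, None, None, 48, None, 11, 46]
Insertion path: 37 -> 32 -> 5 -> 11
Result: insert 14 as right child of 11
Final tree (level order): [37, 32, 39, 5, None, None, 48, None, 11, 46, None, None, 14]


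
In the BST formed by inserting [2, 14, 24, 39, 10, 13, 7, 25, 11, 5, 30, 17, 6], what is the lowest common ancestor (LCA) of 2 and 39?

Tree insertion order: [2, 14, 24, 39, 10, 13, 7, 25, 11, 5, 30, 17, 6]
Tree (level-order array): [2, None, 14, 10, 24, 7, 13, 17, 39, 5, None, 11, None, None, None, 25, None, None, 6, None, None, None, 30]
In a BST, the LCA of p=2, q=39 is the first node v on the
root-to-leaf path with p <= v <= q (go left if both < v, right if both > v).
Walk from root:
  at 2: 2 <= 2 <= 39, this is the LCA
LCA = 2


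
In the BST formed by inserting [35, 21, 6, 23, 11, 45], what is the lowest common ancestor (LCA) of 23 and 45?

Tree insertion order: [35, 21, 6, 23, 11, 45]
Tree (level-order array): [35, 21, 45, 6, 23, None, None, None, 11]
In a BST, the LCA of p=23, q=45 is the first node v on the
root-to-leaf path with p <= v <= q (go left if both < v, right if both > v).
Walk from root:
  at 35: 23 <= 35 <= 45, this is the LCA
LCA = 35


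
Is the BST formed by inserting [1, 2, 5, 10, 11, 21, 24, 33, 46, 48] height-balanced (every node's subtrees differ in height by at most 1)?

Tree (level-order array): [1, None, 2, None, 5, None, 10, None, 11, None, 21, None, 24, None, 33, None, 46, None, 48]
Definition: a tree is height-balanced if, at every node, |h(left) - h(right)| <= 1 (empty subtree has height -1).
Bottom-up per-node check:
  node 48: h_left=-1, h_right=-1, diff=0 [OK], height=0
  node 46: h_left=-1, h_right=0, diff=1 [OK], height=1
  node 33: h_left=-1, h_right=1, diff=2 [FAIL (|-1-1|=2 > 1)], height=2
  node 24: h_left=-1, h_right=2, diff=3 [FAIL (|-1-2|=3 > 1)], height=3
  node 21: h_left=-1, h_right=3, diff=4 [FAIL (|-1-3|=4 > 1)], height=4
  node 11: h_left=-1, h_right=4, diff=5 [FAIL (|-1-4|=5 > 1)], height=5
  node 10: h_left=-1, h_right=5, diff=6 [FAIL (|-1-5|=6 > 1)], height=6
  node 5: h_left=-1, h_right=6, diff=7 [FAIL (|-1-6|=7 > 1)], height=7
  node 2: h_left=-1, h_right=7, diff=8 [FAIL (|-1-7|=8 > 1)], height=8
  node 1: h_left=-1, h_right=8, diff=9 [FAIL (|-1-8|=9 > 1)], height=9
Node 33 violates the condition: |-1 - 1| = 2 > 1.
Result: Not balanced


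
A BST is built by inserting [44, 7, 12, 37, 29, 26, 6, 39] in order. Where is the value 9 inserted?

Starting tree (level order): [44, 7, None, 6, 12, None, None, None, 37, 29, 39, 26]
Insertion path: 44 -> 7 -> 12
Result: insert 9 as left child of 12
Final tree (level order): [44, 7, None, 6, 12, None, None, 9, 37, None, None, 29, 39, 26]


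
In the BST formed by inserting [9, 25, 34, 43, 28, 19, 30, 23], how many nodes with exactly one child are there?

Tree built from: [9, 25, 34, 43, 28, 19, 30, 23]
Tree (level-order array): [9, None, 25, 19, 34, None, 23, 28, 43, None, None, None, 30]
Rule: These are nodes with exactly 1 non-null child.
Per-node child counts:
  node 9: 1 child(ren)
  node 25: 2 child(ren)
  node 19: 1 child(ren)
  node 23: 0 child(ren)
  node 34: 2 child(ren)
  node 28: 1 child(ren)
  node 30: 0 child(ren)
  node 43: 0 child(ren)
Matching nodes: [9, 19, 28]
Count of nodes with exactly one child: 3


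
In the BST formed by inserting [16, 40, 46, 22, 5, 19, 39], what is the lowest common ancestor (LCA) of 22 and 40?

Tree insertion order: [16, 40, 46, 22, 5, 19, 39]
Tree (level-order array): [16, 5, 40, None, None, 22, 46, 19, 39]
In a BST, the LCA of p=22, q=40 is the first node v on the
root-to-leaf path with p <= v <= q (go left if both < v, right if both > v).
Walk from root:
  at 16: both 22 and 40 > 16, go right
  at 40: 22 <= 40 <= 40, this is the LCA
LCA = 40


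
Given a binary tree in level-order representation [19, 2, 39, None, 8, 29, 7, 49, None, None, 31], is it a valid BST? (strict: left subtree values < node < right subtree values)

Level-order array: [19, 2, 39, None, 8, 29, 7, 49, None, None, 31]
Validate using subtree bounds (lo, hi): at each node, require lo < value < hi,
then recurse left with hi=value and right with lo=value.
Preorder trace (stopping at first violation):
  at node 19 with bounds (-inf, +inf): OK
  at node 2 with bounds (-inf, 19): OK
  at node 8 with bounds (2, 19): OK
  at node 49 with bounds (2, 8): VIOLATION
Node 49 violates its bound: not (2 < 49 < 8).
Result: Not a valid BST


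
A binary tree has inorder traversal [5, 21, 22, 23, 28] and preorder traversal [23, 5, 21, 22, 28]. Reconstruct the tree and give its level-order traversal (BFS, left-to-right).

Inorder:  [5, 21, 22, 23, 28]
Preorder: [23, 5, 21, 22, 28]
Algorithm: preorder visits root first, so consume preorder in order;
for each root, split the current inorder slice at that value into
left-subtree inorder and right-subtree inorder, then recurse.
Recursive splits:
  root=23; inorder splits into left=[5, 21, 22], right=[28]
  root=5; inorder splits into left=[], right=[21, 22]
  root=21; inorder splits into left=[], right=[22]
  root=22; inorder splits into left=[], right=[]
  root=28; inorder splits into left=[], right=[]
Reconstructed level-order: [23, 5, 28, 21, 22]


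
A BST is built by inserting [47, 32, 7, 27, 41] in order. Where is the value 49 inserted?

Starting tree (level order): [47, 32, None, 7, 41, None, 27]
Insertion path: 47
Result: insert 49 as right child of 47
Final tree (level order): [47, 32, 49, 7, 41, None, None, None, 27]


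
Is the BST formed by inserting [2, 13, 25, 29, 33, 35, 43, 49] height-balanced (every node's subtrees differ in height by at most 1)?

Tree (level-order array): [2, None, 13, None, 25, None, 29, None, 33, None, 35, None, 43, None, 49]
Definition: a tree is height-balanced if, at every node, |h(left) - h(right)| <= 1 (empty subtree has height -1).
Bottom-up per-node check:
  node 49: h_left=-1, h_right=-1, diff=0 [OK], height=0
  node 43: h_left=-1, h_right=0, diff=1 [OK], height=1
  node 35: h_left=-1, h_right=1, diff=2 [FAIL (|-1-1|=2 > 1)], height=2
  node 33: h_left=-1, h_right=2, diff=3 [FAIL (|-1-2|=3 > 1)], height=3
  node 29: h_left=-1, h_right=3, diff=4 [FAIL (|-1-3|=4 > 1)], height=4
  node 25: h_left=-1, h_right=4, diff=5 [FAIL (|-1-4|=5 > 1)], height=5
  node 13: h_left=-1, h_right=5, diff=6 [FAIL (|-1-5|=6 > 1)], height=6
  node 2: h_left=-1, h_right=6, diff=7 [FAIL (|-1-6|=7 > 1)], height=7
Node 35 violates the condition: |-1 - 1| = 2 > 1.
Result: Not balanced


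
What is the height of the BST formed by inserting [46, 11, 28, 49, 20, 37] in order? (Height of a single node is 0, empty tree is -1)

Insertion order: [46, 11, 28, 49, 20, 37]
Tree (level-order array): [46, 11, 49, None, 28, None, None, 20, 37]
Compute height bottom-up (empty subtree = -1):
  height(20) = 1 + max(-1, -1) = 0
  height(37) = 1 + max(-1, -1) = 0
  height(28) = 1 + max(0, 0) = 1
  height(11) = 1 + max(-1, 1) = 2
  height(49) = 1 + max(-1, -1) = 0
  height(46) = 1 + max(2, 0) = 3
Height = 3


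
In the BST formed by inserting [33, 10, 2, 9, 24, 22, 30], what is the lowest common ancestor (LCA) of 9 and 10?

Tree insertion order: [33, 10, 2, 9, 24, 22, 30]
Tree (level-order array): [33, 10, None, 2, 24, None, 9, 22, 30]
In a BST, the LCA of p=9, q=10 is the first node v on the
root-to-leaf path with p <= v <= q (go left if both < v, right if both > v).
Walk from root:
  at 33: both 9 and 10 < 33, go left
  at 10: 9 <= 10 <= 10, this is the LCA
LCA = 10


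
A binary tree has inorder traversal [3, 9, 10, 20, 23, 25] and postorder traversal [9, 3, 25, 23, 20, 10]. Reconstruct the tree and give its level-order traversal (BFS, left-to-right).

Inorder:   [3, 9, 10, 20, 23, 25]
Postorder: [9, 3, 25, 23, 20, 10]
Algorithm: postorder visits root last, so walk postorder right-to-left;
each value is the root of the current inorder slice — split it at that
value, recurse on the right subtree first, then the left.
Recursive splits:
  root=10; inorder splits into left=[3, 9], right=[20, 23, 25]
  root=20; inorder splits into left=[], right=[23, 25]
  root=23; inorder splits into left=[], right=[25]
  root=25; inorder splits into left=[], right=[]
  root=3; inorder splits into left=[], right=[9]
  root=9; inorder splits into left=[], right=[]
Reconstructed level-order: [10, 3, 20, 9, 23, 25]


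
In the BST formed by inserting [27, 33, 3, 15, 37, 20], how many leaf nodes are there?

Tree built from: [27, 33, 3, 15, 37, 20]
Tree (level-order array): [27, 3, 33, None, 15, None, 37, None, 20]
Rule: A leaf has 0 children.
Per-node child counts:
  node 27: 2 child(ren)
  node 3: 1 child(ren)
  node 15: 1 child(ren)
  node 20: 0 child(ren)
  node 33: 1 child(ren)
  node 37: 0 child(ren)
Matching nodes: [20, 37]
Count of leaf nodes: 2


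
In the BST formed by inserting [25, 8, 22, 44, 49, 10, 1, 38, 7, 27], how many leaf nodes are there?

Tree built from: [25, 8, 22, 44, 49, 10, 1, 38, 7, 27]
Tree (level-order array): [25, 8, 44, 1, 22, 38, 49, None, 7, 10, None, 27]
Rule: A leaf has 0 children.
Per-node child counts:
  node 25: 2 child(ren)
  node 8: 2 child(ren)
  node 1: 1 child(ren)
  node 7: 0 child(ren)
  node 22: 1 child(ren)
  node 10: 0 child(ren)
  node 44: 2 child(ren)
  node 38: 1 child(ren)
  node 27: 0 child(ren)
  node 49: 0 child(ren)
Matching nodes: [7, 10, 27, 49]
Count of leaf nodes: 4


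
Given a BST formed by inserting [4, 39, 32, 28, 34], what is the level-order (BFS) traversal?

Tree insertion order: [4, 39, 32, 28, 34]
Tree (level-order array): [4, None, 39, 32, None, 28, 34]
BFS from the root, enqueuing left then right child of each popped node:
  queue [4] -> pop 4, enqueue [39], visited so far: [4]
  queue [39] -> pop 39, enqueue [32], visited so far: [4, 39]
  queue [32] -> pop 32, enqueue [28, 34], visited so far: [4, 39, 32]
  queue [28, 34] -> pop 28, enqueue [none], visited so far: [4, 39, 32, 28]
  queue [34] -> pop 34, enqueue [none], visited so far: [4, 39, 32, 28, 34]
Result: [4, 39, 32, 28, 34]


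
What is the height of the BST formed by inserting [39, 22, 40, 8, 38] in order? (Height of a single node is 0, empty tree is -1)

Insertion order: [39, 22, 40, 8, 38]
Tree (level-order array): [39, 22, 40, 8, 38]
Compute height bottom-up (empty subtree = -1):
  height(8) = 1 + max(-1, -1) = 0
  height(38) = 1 + max(-1, -1) = 0
  height(22) = 1 + max(0, 0) = 1
  height(40) = 1 + max(-1, -1) = 0
  height(39) = 1 + max(1, 0) = 2
Height = 2


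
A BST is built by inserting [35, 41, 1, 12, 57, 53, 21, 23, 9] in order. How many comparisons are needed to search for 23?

Search path for 23: 35 -> 1 -> 12 -> 21 -> 23
Found: True
Comparisons: 5


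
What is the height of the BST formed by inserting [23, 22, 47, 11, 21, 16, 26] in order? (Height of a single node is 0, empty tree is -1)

Insertion order: [23, 22, 47, 11, 21, 16, 26]
Tree (level-order array): [23, 22, 47, 11, None, 26, None, None, 21, None, None, 16]
Compute height bottom-up (empty subtree = -1):
  height(16) = 1 + max(-1, -1) = 0
  height(21) = 1 + max(0, -1) = 1
  height(11) = 1 + max(-1, 1) = 2
  height(22) = 1 + max(2, -1) = 3
  height(26) = 1 + max(-1, -1) = 0
  height(47) = 1 + max(0, -1) = 1
  height(23) = 1 + max(3, 1) = 4
Height = 4


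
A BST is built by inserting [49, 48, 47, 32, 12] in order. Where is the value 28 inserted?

Starting tree (level order): [49, 48, None, 47, None, 32, None, 12]
Insertion path: 49 -> 48 -> 47 -> 32 -> 12
Result: insert 28 as right child of 12
Final tree (level order): [49, 48, None, 47, None, 32, None, 12, None, None, 28]


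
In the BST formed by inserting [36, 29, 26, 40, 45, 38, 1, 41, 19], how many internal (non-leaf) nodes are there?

Tree built from: [36, 29, 26, 40, 45, 38, 1, 41, 19]
Tree (level-order array): [36, 29, 40, 26, None, 38, 45, 1, None, None, None, 41, None, None, 19]
Rule: An internal node has at least one child.
Per-node child counts:
  node 36: 2 child(ren)
  node 29: 1 child(ren)
  node 26: 1 child(ren)
  node 1: 1 child(ren)
  node 19: 0 child(ren)
  node 40: 2 child(ren)
  node 38: 0 child(ren)
  node 45: 1 child(ren)
  node 41: 0 child(ren)
Matching nodes: [36, 29, 26, 1, 40, 45]
Count of internal (non-leaf) nodes: 6


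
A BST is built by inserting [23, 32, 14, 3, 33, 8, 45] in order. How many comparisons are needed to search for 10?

Search path for 10: 23 -> 14 -> 3 -> 8
Found: False
Comparisons: 4


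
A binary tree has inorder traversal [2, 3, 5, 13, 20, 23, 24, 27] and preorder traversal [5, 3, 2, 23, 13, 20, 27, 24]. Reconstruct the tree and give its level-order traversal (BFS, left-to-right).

Inorder:  [2, 3, 5, 13, 20, 23, 24, 27]
Preorder: [5, 3, 2, 23, 13, 20, 27, 24]
Algorithm: preorder visits root first, so consume preorder in order;
for each root, split the current inorder slice at that value into
left-subtree inorder and right-subtree inorder, then recurse.
Recursive splits:
  root=5; inorder splits into left=[2, 3], right=[13, 20, 23, 24, 27]
  root=3; inorder splits into left=[2], right=[]
  root=2; inorder splits into left=[], right=[]
  root=23; inorder splits into left=[13, 20], right=[24, 27]
  root=13; inorder splits into left=[], right=[20]
  root=20; inorder splits into left=[], right=[]
  root=27; inorder splits into left=[24], right=[]
  root=24; inorder splits into left=[], right=[]
Reconstructed level-order: [5, 3, 23, 2, 13, 27, 20, 24]


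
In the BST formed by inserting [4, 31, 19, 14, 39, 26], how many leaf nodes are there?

Tree built from: [4, 31, 19, 14, 39, 26]
Tree (level-order array): [4, None, 31, 19, 39, 14, 26]
Rule: A leaf has 0 children.
Per-node child counts:
  node 4: 1 child(ren)
  node 31: 2 child(ren)
  node 19: 2 child(ren)
  node 14: 0 child(ren)
  node 26: 0 child(ren)
  node 39: 0 child(ren)
Matching nodes: [14, 26, 39]
Count of leaf nodes: 3


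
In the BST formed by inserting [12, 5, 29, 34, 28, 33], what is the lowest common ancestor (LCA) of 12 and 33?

Tree insertion order: [12, 5, 29, 34, 28, 33]
Tree (level-order array): [12, 5, 29, None, None, 28, 34, None, None, 33]
In a BST, the LCA of p=12, q=33 is the first node v on the
root-to-leaf path with p <= v <= q (go left if both < v, right if both > v).
Walk from root:
  at 12: 12 <= 12 <= 33, this is the LCA
LCA = 12


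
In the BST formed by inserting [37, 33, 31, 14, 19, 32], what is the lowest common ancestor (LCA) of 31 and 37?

Tree insertion order: [37, 33, 31, 14, 19, 32]
Tree (level-order array): [37, 33, None, 31, None, 14, 32, None, 19]
In a BST, the LCA of p=31, q=37 is the first node v on the
root-to-leaf path with p <= v <= q (go left if both < v, right if both > v).
Walk from root:
  at 37: 31 <= 37 <= 37, this is the LCA
LCA = 37


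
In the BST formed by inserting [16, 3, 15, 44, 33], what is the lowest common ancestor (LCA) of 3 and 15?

Tree insertion order: [16, 3, 15, 44, 33]
Tree (level-order array): [16, 3, 44, None, 15, 33]
In a BST, the LCA of p=3, q=15 is the first node v on the
root-to-leaf path with p <= v <= q (go left if both < v, right if both > v).
Walk from root:
  at 16: both 3 and 15 < 16, go left
  at 3: 3 <= 3 <= 15, this is the LCA
LCA = 3


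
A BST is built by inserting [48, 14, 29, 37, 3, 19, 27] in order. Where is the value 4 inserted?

Starting tree (level order): [48, 14, None, 3, 29, None, None, 19, 37, None, 27]
Insertion path: 48 -> 14 -> 3
Result: insert 4 as right child of 3
Final tree (level order): [48, 14, None, 3, 29, None, 4, 19, 37, None, None, None, 27]


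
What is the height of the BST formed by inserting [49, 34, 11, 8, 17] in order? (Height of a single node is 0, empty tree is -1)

Insertion order: [49, 34, 11, 8, 17]
Tree (level-order array): [49, 34, None, 11, None, 8, 17]
Compute height bottom-up (empty subtree = -1):
  height(8) = 1 + max(-1, -1) = 0
  height(17) = 1 + max(-1, -1) = 0
  height(11) = 1 + max(0, 0) = 1
  height(34) = 1 + max(1, -1) = 2
  height(49) = 1 + max(2, -1) = 3
Height = 3


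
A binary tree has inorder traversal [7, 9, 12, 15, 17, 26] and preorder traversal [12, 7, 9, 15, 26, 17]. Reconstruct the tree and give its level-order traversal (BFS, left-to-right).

Inorder:  [7, 9, 12, 15, 17, 26]
Preorder: [12, 7, 9, 15, 26, 17]
Algorithm: preorder visits root first, so consume preorder in order;
for each root, split the current inorder slice at that value into
left-subtree inorder and right-subtree inorder, then recurse.
Recursive splits:
  root=12; inorder splits into left=[7, 9], right=[15, 17, 26]
  root=7; inorder splits into left=[], right=[9]
  root=9; inorder splits into left=[], right=[]
  root=15; inorder splits into left=[], right=[17, 26]
  root=26; inorder splits into left=[17], right=[]
  root=17; inorder splits into left=[], right=[]
Reconstructed level-order: [12, 7, 15, 9, 26, 17]


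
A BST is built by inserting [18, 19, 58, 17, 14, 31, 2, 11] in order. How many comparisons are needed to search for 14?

Search path for 14: 18 -> 17 -> 14
Found: True
Comparisons: 3


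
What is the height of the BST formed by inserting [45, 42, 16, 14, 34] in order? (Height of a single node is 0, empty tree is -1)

Insertion order: [45, 42, 16, 14, 34]
Tree (level-order array): [45, 42, None, 16, None, 14, 34]
Compute height bottom-up (empty subtree = -1):
  height(14) = 1 + max(-1, -1) = 0
  height(34) = 1 + max(-1, -1) = 0
  height(16) = 1 + max(0, 0) = 1
  height(42) = 1 + max(1, -1) = 2
  height(45) = 1 + max(2, -1) = 3
Height = 3


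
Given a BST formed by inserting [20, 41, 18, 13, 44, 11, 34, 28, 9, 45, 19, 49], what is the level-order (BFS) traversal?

Tree insertion order: [20, 41, 18, 13, 44, 11, 34, 28, 9, 45, 19, 49]
Tree (level-order array): [20, 18, 41, 13, 19, 34, 44, 11, None, None, None, 28, None, None, 45, 9, None, None, None, None, 49]
BFS from the root, enqueuing left then right child of each popped node:
  queue [20] -> pop 20, enqueue [18, 41], visited so far: [20]
  queue [18, 41] -> pop 18, enqueue [13, 19], visited so far: [20, 18]
  queue [41, 13, 19] -> pop 41, enqueue [34, 44], visited so far: [20, 18, 41]
  queue [13, 19, 34, 44] -> pop 13, enqueue [11], visited so far: [20, 18, 41, 13]
  queue [19, 34, 44, 11] -> pop 19, enqueue [none], visited so far: [20, 18, 41, 13, 19]
  queue [34, 44, 11] -> pop 34, enqueue [28], visited so far: [20, 18, 41, 13, 19, 34]
  queue [44, 11, 28] -> pop 44, enqueue [45], visited so far: [20, 18, 41, 13, 19, 34, 44]
  queue [11, 28, 45] -> pop 11, enqueue [9], visited so far: [20, 18, 41, 13, 19, 34, 44, 11]
  queue [28, 45, 9] -> pop 28, enqueue [none], visited so far: [20, 18, 41, 13, 19, 34, 44, 11, 28]
  queue [45, 9] -> pop 45, enqueue [49], visited so far: [20, 18, 41, 13, 19, 34, 44, 11, 28, 45]
  queue [9, 49] -> pop 9, enqueue [none], visited so far: [20, 18, 41, 13, 19, 34, 44, 11, 28, 45, 9]
  queue [49] -> pop 49, enqueue [none], visited so far: [20, 18, 41, 13, 19, 34, 44, 11, 28, 45, 9, 49]
Result: [20, 18, 41, 13, 19, 34, 44, 11, 28, 45, 9, 49]


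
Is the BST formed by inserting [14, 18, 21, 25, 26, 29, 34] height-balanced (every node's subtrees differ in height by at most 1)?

Tree (level-order array): [14, None, 18, None, 21, None, 25, None, 26, None, 29, None, 34]
Definition: a tree is height-balanced if, at every node, |h(left) - h(right)| <= 1 (empty subtree has height -1).
Bottom-up per-node check:
  node 34: h_left=-1, h_right=-1, diff=0 [OK], height=0
  node 29: h_left=-1, h_right=0, diff=1 [OK], height=1
  node 26: h_left=-1, h_right=1, diff=2 [FAIL (|-1-1|=2 > 1)], height=2
  node 25: h_left=-1, h_right=2, diff=3 [FAIL (|-1-2|=3 > 1)], height=3
  node 21: h_left=-1, h_right=3, diff=4 [FAIL (|-1-3|=4 > 1)], height=4
  node 18: h_left=-1, h_right=4, diff=5 [FAIL (|-1-4|=5 > 1)], height=5
  node 14: h_left=-1, h_right=5, diff=6 [FAIL (|-1-5|=6 > 1)], height=6
Node 26 violates the condition: |-1 - 1| = 2 > 1.
Result: Not balanced


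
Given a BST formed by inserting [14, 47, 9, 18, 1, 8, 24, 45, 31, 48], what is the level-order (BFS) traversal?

Tree insertion order: [14, 47, 9, 18, 1, 8, 24, 45, 31, 48]
Tree (level-order array): [14, 9, 47, 1, None, 18, 48, None, 8, None, 24, None, None, None, None, None, 45, 31]
BFS from the root, enqueuing left then right child of each popped node:
  queue [14] -> pop 14, enqueue [9, 47], visited so far: [14]
  queue [9, 47] -> pop 9, enqueue [1], visited so far: [14, 9]
  queue [47, 1] -> pop 47, enqueue [18, 48], visited so far: [14, 9, 47]
  queue [1, 18, 48] -> pop 1, enqueue [8], visited so far: [14, 9, 47, 1]
  queue [18, 48, 8] -> pop 18, enqueue [24], visited so far: [14, 9, 47, 1, 18]
  queue [48, 8, 24] -> pop 48, enqueue [none], visited so far: [14, 9, 47, 1, 18, 48]
  queue [8, 24] -> pop 8, enqueue [none], visited so far: [14, 9, 47, 1, 18, 48, 8]
  queue [24] -> pop 24, enqueue [45], visited so far: [14, 9, 47, 1, 18, 48, 8, 24]
  queue [45] -> pop 45, enqueue [31], visited so far: [14, 9, 47, 1, 18, 48, 8, 24, 45]
  queue [31] -> pop 31, enqueue [none], visited so far: [14, 9, 47, 1, 18, 48, 8, 24, 45, 31]
Result: [14, 9, 47, 1, 18, 48, 8, 24, 45, 31]


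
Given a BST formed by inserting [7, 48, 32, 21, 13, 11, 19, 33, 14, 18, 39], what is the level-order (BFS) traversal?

Tree insertion order: [7, 48, 32, 21, 13, 11, 19, 33, 14, 18, 39]
Tree (level-order array): [7, None, 48, 32, None, 21, 33, 13, None, None, 39, 11, 19, None, None, None, None, 14, None, None, 18]
BFS from the root, enqueuing left then right child of each popped node:
  queue [7] -> pop 7, enqueue [48], visited so far: [7]
  queue [48] -> pop 48, enqueue [32], visited so far: [7, 48]
  queue [32] -> pop 32, enqueue [21, 33], visited so far: [7, 48, 32]
  queue [21, 33] -> pop 21, enqueue [13], visited so far: [7, 48, 32, 21]
  queue [33, 13] -> pop 33, enqueue [39], visited so far: [7, 48, 32, 21, 33]
  queue [13, 39] -> pop 13, enqueue [11, 19], visited so far: [7, 48, 32, 21, 33, 13]
  queue [39, 11, 19] -> pop 39, enqueue [none], visited so far: [7, 48, 32, 21, 33, 13, 39]
  queue [11, 19] -> pop 11, enqueue [none], visited so far: [7, 48, 32, 21, 33, 13, 39, 11]
  queue [19] -> pop 19, enqueue [14], visited so far: [7, 48, 32, 21, 33, 13, 39, 11, 19]
  queue [14] -> pop 14, enqueue [18], visited so far: [7, 48, 32, 21, 33, 13, 39, 11, 19, 14]
  queue [18] -> pop 18, enqueue [none], visited so far: [7, 48, 32, 21, 33, 13, 39, 11, 19, 14, 18]
Result: [7, 48, 32, 21, 33, 13, 39, 11, 19, 14, 18]


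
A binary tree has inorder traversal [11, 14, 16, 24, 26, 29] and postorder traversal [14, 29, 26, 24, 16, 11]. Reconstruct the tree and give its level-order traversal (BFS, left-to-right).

Inorder:   [11, 14, 16, 24, 26, 29]
Postorder: [14, 29, 26, 24, 16, 11]
Algorithm: postorder visits root last, so walk postorder right-to-left;
each value is the root of the current inorder slice — split it at that
value, recurse on the right subtree first, then the left.
Recursive splits:
  root=11; inorder splits into left=[], right=[14, 16, 24, 26, 29]
  root=16; inorder splits into left=[14], right=[24, 26, 29]
  root=24; inorder splits into left=[], right=[26, 29]
  root=26; inorder splits into left=[], right=[29]
  root=29; inorder splits into left=[], right=[]
  root=14; inorder splits into left=[], right=[]
Reconstructed level-order: [11, 16, 14, 24, 26, 29]


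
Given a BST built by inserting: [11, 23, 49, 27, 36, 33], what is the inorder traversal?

Tree insertion order: [11, 23, 49, 27, 36, 33]
Tree (level-order array): [11, None, 23, None, 49, 27, None, None, 36, 33]
Inorder traversal: [11, 23, 27, 33, 36, 49]


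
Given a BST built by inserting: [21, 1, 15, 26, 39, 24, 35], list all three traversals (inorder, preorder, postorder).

Tree insertion order: [21, 1, 15, 26, 39, 24, 35]
Tree (level-order array): [21, 1, 26, None, 15, 24, 39, None, None, None, None, 35]
Inorder (L, root, R): [1, 15, 21, 24, 26, 35, 39]
Preorder (root, L, R): [21, 1, 15, 26, 24, 39, 35]
Postorder (L, R, root): [15, 1, 24, 35, 39, 26, 21]


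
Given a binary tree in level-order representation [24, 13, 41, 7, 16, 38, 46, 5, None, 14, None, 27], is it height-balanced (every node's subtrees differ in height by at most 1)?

Tree (level-order array): [24, 13, 41, 7, 16, 38, 46, 5, None, 14, None, 27]
Definition: a tree is height-balanced if, at every node, |h(left) - h(right)| <= 1 (empty subtree has height -1).
Bottom-up per-node check:
  node 5: h_left=-1, h_right=-1, diff=0 [OK], height=0
  node 7: h_left=0, h_right=-1, diff=1 [OK], height=1
  node 14: h_left=-1, h_right=-1, diff=0 [OK], height=0
  node 16: h_left=0, h_right=-1, diff=1 [OK], height=1
  node 13: h_left=1, h_right=1, diff=0 [OK], height=2
  node 27: h_left=-1, h_right=-1, diff=0 [OK], height=0
  node 38: h_left=0, h_right=-1, diff=1 [OK], height=1
  node 46: h_left=-1, h_right=-1, diff=0 [OK], height=0
  node 41: h_left=1, h_right=0, diff=1 [OK], height=2
  node 24: h_left=2, h_right=2, diff=0 [OK], height=3
All nodes satisfy the balance condition.
Result: Balanced


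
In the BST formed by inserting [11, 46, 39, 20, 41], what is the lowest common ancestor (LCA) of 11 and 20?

Tree insertion order: [11, 46, 39, 20, 41]
Tree (level-order array): [11, None, 46, 39, None, 20, 41]
In a BST, the LCA of p=11, q=20 is the first node v on the
root-to-leaf path with p <= v <= q (go left if both < v, right if both > v).
Walk from root:
  at 11: 11 <= 11 <= 20, this is the LCA
LCA = 11


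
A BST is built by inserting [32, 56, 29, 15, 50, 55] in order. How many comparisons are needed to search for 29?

Search path for 29: 32 -> 29
Found: True
Comparisons: 2


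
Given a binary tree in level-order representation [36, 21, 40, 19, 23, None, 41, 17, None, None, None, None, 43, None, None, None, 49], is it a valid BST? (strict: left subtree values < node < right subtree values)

Level-order array: [36, 21, 40, 19, 23, None, 41, 17, None, None, None, None, 43, None, None, None, 49]
Validate using subtree bounds (lo, hi): at each node, require lo < value < hi,
then recurse left with hi=value and right with lo=value.
Preorder trace (stopping at first violation):
  at node 36 with bounds (-inf, +inf): OK
  at node 21 with bounds (-inf, 36): OK
  at node 19 with bounds (-inf, 21): OK
  at node 17 with bounds (-inf, 19): OK
  at node 23 with bounds (21, 36): OK
  at node 40 with bounds (36, +inf): OK
  at node 41 with bounds (40, +inf): OK
  at node 43 with bounds (41, +inf): OK
  at node 49 with bounds (43, +inf): OK
No violation found at any node.
Result: Valid BST


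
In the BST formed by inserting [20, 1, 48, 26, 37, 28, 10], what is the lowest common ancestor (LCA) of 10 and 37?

Tree insertion order: [20, 1, 48, 26, 37, 28, 10]
Tree (level-order array): [20, 1, 48, None, 10, 26, None, None, None, None, 37, 28]
In a BST, the LCA of p=10, q=37 is the first node v on the
root-to-leaf path with p <= v <= q (go left if both < v, right if both > v).
Walk from root:
  at 20: 10 <= 20 <= 37, this is the LCA
LCA = 20


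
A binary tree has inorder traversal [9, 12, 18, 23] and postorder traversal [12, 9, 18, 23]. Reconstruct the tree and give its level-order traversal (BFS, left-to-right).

Inorder:   [9, 12, 18, 23]
Postorder: [12, 9, 18, 23]
Algorithm: postorder visits root last, so walk postorder right-to-left;
each value is the root of the current inorder slice — split it at that
value, recurse on the right subtree first, then the left.
Recursive splits:
  root=23; inorder splits into left=[9, 12, 18], right=[]
  root=18; inorder splits into left=[9, 12], right=[]
  root=9; inorder splits into left=[], right=[12]
  root=12; inorder splits into left=[], right=[]
Reconstructed level-order: [23, 18, 9, 12]


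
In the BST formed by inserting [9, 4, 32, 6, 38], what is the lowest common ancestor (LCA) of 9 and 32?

Tree insertion order: [9, 4, 32, 6, 38]
Tree (level-order array): [9, 4, 32, None, 6, None, 38]
In a BST, the LCA of p=9, q=32 is the first node v on the
root-to-leaf path with p <= v <= q (go left if both < v, right if both > v).
Walk from root:
  at 9: 9 <= 9 <= 32, this is the LCA
LCA = 9


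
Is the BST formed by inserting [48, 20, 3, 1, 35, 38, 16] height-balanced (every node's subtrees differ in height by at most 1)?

Tree (level-order array): [48, 20, None, 3, 35, 1, 16, None, 38]
Definition: a tree is height-balanced if, at every node, |h(left) - h(right)| <= 1 (empty subtree has height -1).
Bottom-up per-node check:
  node 1: h_left=-1, h_right=-1, diff=0 [OK], height=0
  node 16: h_left=-1, h_right=-1, diff=0 [OK], height=0
  node 3: h_left=0, h_right=0, diff=0 [OK], height=1
  node 38: h_left=-1, h_right=-1, diff=0 [OK], height=0
  node 35: h_left=-1, h_right=0, diff=1 [OK], height=1
  node 20: h_left=1, h_right=1, diff=0 [OK], height=2
  node 48: h_left=2, h_right=-1, diff=3 [FAIL (|2--1|=3 > 1)], height=3
Node 48 violates the condition: |2 - -1| = 3 > 1.
Result: Not balanced


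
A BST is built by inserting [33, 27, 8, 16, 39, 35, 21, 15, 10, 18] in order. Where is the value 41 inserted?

Starting tree (level order): [33, 27, 39, 8, None, 35, None, None, 16, None, None, 15, 21, 10, None, 18]
Insertion path: 33 -> 39
Result: insert 41 as right child of 39
Final tree (level order): [33, 27, 39, 8, None, 35, 41, None, 16, None, None, None, None, 15, 21, 10, None, 18]


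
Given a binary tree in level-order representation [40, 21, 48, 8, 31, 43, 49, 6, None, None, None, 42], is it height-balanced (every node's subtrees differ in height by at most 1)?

Tree (level-order array): [40, 21, 48, 8, 31, 43, 49, 6, None, None, None, 42]
Definition: a tree is height-balanced if, at every node, |h(left) - h(right)| <= 1 (empty subtree has height -1).
Bottom-up per-node check:
  node 6: h_left=-1, h_right=-1, diff=0 [OK], height=0
  node 8: h_left=0, h_right=-1, diff=1 [OK], height=1
  node 31: h_left=-1, h_right=-1, diff=0 [OK], height=0
  node 21: h_left=1, h_right=0, diff=1 [OK], height=2
  node 42: h_left=-1, h_right=-1, diff=0 [OK], height=0
  node 43: h_left=0, h_right=-1, diff=1 [OK], height=1
  node 49: h_left=-1, h_right=-1, diff=0 [OK], height=0
  node 48: h_left=1, h_right=0, diff=1 [OK], height=2
  node 40: h_left=2, h_right=2, diff=0 [OK], height=3
All nodes satisfy the balance condition.
Result: Balanced


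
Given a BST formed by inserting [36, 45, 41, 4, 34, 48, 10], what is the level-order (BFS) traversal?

Tree insertion order: [36, 45, 41, 4, 34, 48, 10]
Tree (level-order array): [36, 4, 45, None, 34, 41, 48, 10]
BFS from the root, enqueuing left then right child of each popped node:
  queue [36] -> pop 36, enqueue [4, 45], visited so far: [36]
  queue [4, 45] -> pop 4, enqueue [34], visited so far: [36, 4]
  queue [45, 34] -> pop 45, enqueue [41, 48], visited so far: [36, 4, 45]
  queue [34, 41, 48] -> pop 34, enqueue [10], visited so far: [36, 4, 45, 34]
  queue [41, 48, 10] -> pop 41, enqueue [none], visited so far: [36, 4, 45, 34, 41]
  queue [48, 10] -> pop 48, enqueue [none], visited so far: [36, 4, 45, 34, 41, 48]
  queue [10] -> pop 10, enqueue [none], visited so far: [36, 4, 45, 34, 41, 48, 10]
Result: [36, 4, 45, 34, 41, 48, 10]
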